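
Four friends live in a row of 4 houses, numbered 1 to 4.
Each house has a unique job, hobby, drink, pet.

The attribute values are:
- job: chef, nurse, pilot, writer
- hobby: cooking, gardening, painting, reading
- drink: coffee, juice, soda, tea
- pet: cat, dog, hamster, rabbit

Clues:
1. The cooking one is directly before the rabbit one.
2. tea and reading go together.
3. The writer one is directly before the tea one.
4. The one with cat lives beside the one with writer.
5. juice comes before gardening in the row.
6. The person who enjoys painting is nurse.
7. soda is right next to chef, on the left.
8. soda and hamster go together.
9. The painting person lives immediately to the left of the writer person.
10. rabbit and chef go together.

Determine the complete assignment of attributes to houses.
Solution:

House | Job | Hobby | Drink | Pet
---------------------------------
  1   | nurse | painting | juice | cat
  2   | writer | cooking | soda | hamster
  3   | chef | reading | tea | rabbit
  4   | pilot | gardening | coffee | dog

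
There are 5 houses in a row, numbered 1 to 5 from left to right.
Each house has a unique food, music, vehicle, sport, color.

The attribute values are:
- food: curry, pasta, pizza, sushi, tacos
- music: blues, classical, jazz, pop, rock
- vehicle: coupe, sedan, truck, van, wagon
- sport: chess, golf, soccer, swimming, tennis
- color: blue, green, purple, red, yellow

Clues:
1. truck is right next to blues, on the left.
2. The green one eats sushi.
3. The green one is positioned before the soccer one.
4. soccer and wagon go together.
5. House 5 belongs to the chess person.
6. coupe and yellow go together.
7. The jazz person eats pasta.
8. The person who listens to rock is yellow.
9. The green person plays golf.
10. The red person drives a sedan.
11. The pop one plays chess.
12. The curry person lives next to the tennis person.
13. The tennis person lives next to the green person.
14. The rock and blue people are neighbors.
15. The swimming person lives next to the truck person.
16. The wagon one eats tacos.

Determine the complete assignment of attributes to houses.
Solution:

House | Food | Music | Vehicle | Sport | Color
----------------------------------------------
  1   | curry | rock | coupe | swimming | yellow
  2   | pasta | jazz | truck | tennis | blue
  3   | sushi | blues | van | golf | green
  4   | tacos | classical | wagon | soccer | purple
  5   | pizza | pop | sedan | chess | red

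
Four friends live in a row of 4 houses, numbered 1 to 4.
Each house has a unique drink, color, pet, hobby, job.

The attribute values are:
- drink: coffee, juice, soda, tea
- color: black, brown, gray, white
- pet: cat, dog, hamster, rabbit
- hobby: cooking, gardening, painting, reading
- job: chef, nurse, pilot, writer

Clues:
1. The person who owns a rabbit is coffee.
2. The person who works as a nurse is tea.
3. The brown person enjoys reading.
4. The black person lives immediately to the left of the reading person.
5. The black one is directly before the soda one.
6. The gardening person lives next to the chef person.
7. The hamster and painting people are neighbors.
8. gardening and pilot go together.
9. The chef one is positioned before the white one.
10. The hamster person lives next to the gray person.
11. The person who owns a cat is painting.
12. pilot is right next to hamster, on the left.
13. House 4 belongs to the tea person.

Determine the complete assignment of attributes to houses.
Solution:

House | Drink | Color | Pet | Hobby | Job
-----------------------------------------
  1   | coffee | black | rabbit | gardening | pilot
  2   | soda | brown | hamster | reading | chef
  3   | juice | gray | cat | painting | writer
  4   | tea | white | dog | cooking | nurse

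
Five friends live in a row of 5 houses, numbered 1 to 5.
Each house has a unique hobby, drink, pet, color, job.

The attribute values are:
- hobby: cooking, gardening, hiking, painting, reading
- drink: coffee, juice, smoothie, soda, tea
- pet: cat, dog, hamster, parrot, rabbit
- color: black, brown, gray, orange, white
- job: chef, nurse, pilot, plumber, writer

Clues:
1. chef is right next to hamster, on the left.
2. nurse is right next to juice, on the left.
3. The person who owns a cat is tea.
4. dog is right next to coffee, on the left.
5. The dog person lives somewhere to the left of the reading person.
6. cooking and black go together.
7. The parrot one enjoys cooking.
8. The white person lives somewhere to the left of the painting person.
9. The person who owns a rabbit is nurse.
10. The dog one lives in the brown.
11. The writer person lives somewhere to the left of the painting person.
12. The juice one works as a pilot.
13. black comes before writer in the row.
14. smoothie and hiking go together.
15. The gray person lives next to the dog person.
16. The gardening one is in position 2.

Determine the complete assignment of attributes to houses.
Solution:

House | Hobby | Drink | Pet | Color | Job
-----------------------------------------
  1   | hiking | smoothie | rabbit | gray | nurse
  2   | gardening | juice | dog | brown | pilot
  3   | cooking | coffee | parrot | black | chef
  4   | reading | soda | hamster | white | writer
  5   | painting | tea | cat | orange | plumber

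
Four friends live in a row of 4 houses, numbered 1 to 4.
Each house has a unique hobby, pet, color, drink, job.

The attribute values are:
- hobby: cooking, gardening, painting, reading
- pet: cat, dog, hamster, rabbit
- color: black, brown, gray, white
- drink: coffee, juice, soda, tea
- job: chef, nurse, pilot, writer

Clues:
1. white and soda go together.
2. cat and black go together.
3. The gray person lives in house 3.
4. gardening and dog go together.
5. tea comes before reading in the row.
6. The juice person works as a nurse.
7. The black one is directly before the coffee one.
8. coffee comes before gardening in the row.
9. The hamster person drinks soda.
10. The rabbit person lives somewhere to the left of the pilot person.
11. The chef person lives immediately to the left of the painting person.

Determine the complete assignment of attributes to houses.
Solution:

House | Hobby | Pet | Color | Drink | Job
-----------------------------------------
  1   | cooking | cat | black | tea | chef
  2   | painting | rabbit | brown | coffee | writer
  3   | gardening | dog | gray | juice | nurse
  4   | reading | hamster | white | soda | pilot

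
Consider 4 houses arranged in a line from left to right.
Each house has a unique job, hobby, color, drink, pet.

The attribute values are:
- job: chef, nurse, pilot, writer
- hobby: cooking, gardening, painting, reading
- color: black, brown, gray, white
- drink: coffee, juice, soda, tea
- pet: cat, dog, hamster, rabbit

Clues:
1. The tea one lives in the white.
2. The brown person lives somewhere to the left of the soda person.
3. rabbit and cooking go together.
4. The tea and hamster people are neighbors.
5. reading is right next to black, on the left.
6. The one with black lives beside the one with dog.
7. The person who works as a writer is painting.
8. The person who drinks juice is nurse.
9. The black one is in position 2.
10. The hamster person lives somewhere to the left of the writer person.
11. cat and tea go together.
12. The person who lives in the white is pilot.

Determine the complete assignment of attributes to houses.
Solution:

House | Job | Hobby | Color | Drink | Pet
-----------------------------------------
  1   | pilot | reading | white | tea | cat
  2   | nurse | gardening | black | juice | hamster
  3   | writer | painting | brown | coffee | dog
  4   | chef | cooking | gray | soda | rabbit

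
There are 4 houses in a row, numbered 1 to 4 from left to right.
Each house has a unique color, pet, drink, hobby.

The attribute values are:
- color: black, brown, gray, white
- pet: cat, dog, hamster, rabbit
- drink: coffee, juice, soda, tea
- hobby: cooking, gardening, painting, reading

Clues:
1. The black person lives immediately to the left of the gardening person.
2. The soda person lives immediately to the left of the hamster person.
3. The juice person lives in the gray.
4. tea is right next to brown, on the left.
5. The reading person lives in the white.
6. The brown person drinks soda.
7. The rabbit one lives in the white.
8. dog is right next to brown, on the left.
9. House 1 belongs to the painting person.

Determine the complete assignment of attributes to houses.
Solution:

House | Color | Pet | Drink | Hobby
-----------------------------------
  1   | black | dog | tea | painting
  2   | brown | cat | soda | gardening
  3   | gray | hamster | juice | cooking
  4   | white | rabbit | coffee | reading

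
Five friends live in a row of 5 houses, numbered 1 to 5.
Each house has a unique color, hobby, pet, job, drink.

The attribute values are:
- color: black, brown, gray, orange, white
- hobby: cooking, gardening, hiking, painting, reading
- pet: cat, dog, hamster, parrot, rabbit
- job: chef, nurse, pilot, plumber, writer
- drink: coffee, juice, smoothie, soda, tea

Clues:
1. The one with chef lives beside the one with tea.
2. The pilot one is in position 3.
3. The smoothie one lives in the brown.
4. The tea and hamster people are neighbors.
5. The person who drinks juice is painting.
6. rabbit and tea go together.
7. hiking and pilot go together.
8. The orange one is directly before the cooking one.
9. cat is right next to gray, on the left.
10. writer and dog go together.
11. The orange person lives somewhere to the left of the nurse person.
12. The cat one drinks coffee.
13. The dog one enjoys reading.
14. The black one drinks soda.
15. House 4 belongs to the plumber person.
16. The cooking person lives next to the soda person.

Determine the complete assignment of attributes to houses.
Solution:

House | Color | Hobby | Pet | Job | Drink
-----------------------------------------
  1   | orange | gardening | cat | chef | coffee
  2   | gray | cooking | rabbit | nurse | tea
  3   | black | hiking | hamster | pilot | soda
  4   | white | painting | parrot | plumber | juice
  5   | brown | reading | dog | writer | smoothie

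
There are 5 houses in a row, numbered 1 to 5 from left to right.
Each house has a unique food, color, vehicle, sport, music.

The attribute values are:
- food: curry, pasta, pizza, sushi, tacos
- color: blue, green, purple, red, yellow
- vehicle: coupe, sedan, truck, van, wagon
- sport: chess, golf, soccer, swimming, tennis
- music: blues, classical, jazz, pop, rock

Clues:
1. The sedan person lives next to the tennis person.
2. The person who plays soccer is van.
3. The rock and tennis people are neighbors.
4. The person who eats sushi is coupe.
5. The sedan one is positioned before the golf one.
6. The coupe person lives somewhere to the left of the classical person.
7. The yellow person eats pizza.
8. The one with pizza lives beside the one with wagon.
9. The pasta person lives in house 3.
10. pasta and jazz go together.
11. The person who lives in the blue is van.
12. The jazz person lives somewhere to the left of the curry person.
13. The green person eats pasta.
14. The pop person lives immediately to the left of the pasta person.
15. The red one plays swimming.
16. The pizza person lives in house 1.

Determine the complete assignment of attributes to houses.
Solution:

House | Food | Color | Vehicle | Sport | Music
----------------------------------------------
  1   | pizza | yellow | sedan | chess | rock
  2   | tacos | purple | wagon | tennis | pop
  3   | pasta | green | truck | golf | jazz
  4   | sushi | red | coupe | swimming | blues
  5   | curry | blue | van | soccer | classical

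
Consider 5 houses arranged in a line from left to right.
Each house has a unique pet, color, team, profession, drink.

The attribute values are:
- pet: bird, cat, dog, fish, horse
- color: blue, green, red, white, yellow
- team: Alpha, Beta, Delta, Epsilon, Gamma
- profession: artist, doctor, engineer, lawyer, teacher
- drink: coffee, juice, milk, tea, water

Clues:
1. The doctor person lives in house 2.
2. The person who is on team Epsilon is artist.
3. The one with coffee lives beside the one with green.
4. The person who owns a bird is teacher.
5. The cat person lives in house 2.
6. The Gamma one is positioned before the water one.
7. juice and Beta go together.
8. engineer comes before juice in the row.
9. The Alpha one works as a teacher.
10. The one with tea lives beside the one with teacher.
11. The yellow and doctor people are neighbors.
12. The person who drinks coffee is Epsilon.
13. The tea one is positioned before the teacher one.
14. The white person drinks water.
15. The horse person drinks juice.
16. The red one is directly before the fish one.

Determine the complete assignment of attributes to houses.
Solution:

House | Pet | Color | Team | Profession | Drink
-----------------------------------------------
  1   | dog | yellow | Epsilon | artist | coffee
  2   | cat | green | Gamma | doctor | tea
  3   | bird | red | Alpha | teacher | milk
  4   | fish | white | Delta | engineer | water
  5   | horse | blue | Beta | lawyer | juice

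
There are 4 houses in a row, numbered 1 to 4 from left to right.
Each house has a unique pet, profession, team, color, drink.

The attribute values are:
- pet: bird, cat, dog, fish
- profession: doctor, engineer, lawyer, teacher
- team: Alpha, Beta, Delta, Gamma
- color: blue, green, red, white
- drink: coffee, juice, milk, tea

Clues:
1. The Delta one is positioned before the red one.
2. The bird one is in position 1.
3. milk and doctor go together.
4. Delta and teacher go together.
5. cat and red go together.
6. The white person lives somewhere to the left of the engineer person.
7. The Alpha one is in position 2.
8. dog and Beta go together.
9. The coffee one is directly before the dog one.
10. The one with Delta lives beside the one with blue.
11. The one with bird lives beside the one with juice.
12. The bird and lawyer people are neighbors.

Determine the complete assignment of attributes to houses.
Solution:

House | Pet | Profession | Team | Color | Drink
-----------------------------------------------
  1   | bird | teacher | Delta | white | tea
  2   | fish | lawyer | Alpha | blue | juice
  3   | cat | engineer | Gamma | red | coffee
  4   | dog | doctor | Beta | green | milk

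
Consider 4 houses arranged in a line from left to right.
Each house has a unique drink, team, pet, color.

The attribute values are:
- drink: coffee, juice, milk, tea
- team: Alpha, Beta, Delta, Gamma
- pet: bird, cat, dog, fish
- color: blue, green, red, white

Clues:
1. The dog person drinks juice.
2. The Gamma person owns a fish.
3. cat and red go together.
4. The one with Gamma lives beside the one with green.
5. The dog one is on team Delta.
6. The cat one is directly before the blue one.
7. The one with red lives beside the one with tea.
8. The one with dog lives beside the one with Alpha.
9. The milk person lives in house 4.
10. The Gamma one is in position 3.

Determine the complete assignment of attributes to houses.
Solution:

House | Drink | Team | Pet | Color
----------------------------------
  1   | juice | Delta | dog | white
  2   | coffee | Alpha | cat | red
  3   | tea | Gamma | fish | blue
  4   | milk | Beta | bird | green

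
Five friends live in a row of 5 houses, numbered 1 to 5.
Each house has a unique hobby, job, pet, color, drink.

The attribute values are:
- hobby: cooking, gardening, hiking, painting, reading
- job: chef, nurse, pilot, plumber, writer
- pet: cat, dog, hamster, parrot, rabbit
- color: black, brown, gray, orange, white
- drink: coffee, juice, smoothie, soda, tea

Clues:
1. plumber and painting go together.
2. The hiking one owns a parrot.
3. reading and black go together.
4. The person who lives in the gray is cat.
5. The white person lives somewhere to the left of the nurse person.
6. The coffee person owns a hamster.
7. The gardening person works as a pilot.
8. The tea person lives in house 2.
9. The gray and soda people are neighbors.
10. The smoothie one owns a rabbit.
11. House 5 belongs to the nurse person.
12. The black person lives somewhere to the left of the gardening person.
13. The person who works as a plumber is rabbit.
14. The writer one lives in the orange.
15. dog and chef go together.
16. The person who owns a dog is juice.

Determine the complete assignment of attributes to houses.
Solution:

House | Hobby | Job | Pet | Color | Drink
-----------------------------------------
  1   | reading | chef | dog | black | juice
  2   | gardening | pilot | cat | gray | tea
  3   | hiking | writer | parrot | orange | soda
  4   | painting | plumber | rabbit | white | smoothie
  5   | cooking | nurse | hamster | brown | coffee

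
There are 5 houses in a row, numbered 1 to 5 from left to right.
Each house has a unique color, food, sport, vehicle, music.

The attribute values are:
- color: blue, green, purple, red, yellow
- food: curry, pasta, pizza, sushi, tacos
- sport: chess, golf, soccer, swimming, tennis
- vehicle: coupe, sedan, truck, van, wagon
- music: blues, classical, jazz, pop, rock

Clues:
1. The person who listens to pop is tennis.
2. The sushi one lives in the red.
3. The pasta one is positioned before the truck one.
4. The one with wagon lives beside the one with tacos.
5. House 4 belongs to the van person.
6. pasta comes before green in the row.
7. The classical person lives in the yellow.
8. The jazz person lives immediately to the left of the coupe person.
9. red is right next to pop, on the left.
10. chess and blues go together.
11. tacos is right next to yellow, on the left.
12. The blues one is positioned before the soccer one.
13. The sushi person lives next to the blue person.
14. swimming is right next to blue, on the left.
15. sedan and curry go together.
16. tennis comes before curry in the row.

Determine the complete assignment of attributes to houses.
Solution:

House | Color | Food | Sport | Vehicle | Music
----------------------------------------------
  1   | red | sushi | swimming | wagon | jazz
  2   | blue | tacos | tennis | coupe | pop
  3   | yellow | curry | golf | sedan | classical
  4   | purple | pasta | chess | van | blues
  5   | green | pizza | soccer | truck | rock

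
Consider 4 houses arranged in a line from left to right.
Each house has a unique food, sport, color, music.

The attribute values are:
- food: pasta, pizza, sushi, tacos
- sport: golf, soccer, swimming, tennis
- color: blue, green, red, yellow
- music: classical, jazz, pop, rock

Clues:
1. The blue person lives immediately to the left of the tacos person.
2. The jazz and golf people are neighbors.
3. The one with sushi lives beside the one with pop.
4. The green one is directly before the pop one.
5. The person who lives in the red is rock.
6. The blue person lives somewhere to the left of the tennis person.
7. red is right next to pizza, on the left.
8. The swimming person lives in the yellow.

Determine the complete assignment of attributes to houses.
Solution:

House | Food | Sport | Color | Music
------------------------------------
  1   | sushi | soccer | green | jazz
  2   | pasta | golf | blue | pop
  3   | tacos | tennis | red | rock
  4   | pizza | swimming | yellow | classical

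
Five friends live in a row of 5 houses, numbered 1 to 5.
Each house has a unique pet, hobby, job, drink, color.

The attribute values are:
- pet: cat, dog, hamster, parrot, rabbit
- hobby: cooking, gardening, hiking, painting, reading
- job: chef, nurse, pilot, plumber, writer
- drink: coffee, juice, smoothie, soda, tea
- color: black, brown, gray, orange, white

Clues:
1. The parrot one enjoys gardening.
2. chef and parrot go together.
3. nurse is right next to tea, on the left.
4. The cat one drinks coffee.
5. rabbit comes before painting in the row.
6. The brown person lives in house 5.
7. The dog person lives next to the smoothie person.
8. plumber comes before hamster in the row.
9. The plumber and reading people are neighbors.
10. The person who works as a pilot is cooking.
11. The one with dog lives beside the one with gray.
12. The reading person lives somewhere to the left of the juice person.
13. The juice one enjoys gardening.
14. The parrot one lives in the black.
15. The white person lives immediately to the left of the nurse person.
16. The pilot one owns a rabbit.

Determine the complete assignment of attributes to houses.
Solution:

House | Pet | Hobby | Job | Drink | Color
-----------------------------------------
  1   | dog | hiking | plumber | soda | white
  2   | hamster | reading | nurse | smoothie | gray
  3   | rabbit | cooking | pilot | tea | orange
  4   | parrot | gardening | chef | juice | black
  5   | cat | painting | writer | coffee | brown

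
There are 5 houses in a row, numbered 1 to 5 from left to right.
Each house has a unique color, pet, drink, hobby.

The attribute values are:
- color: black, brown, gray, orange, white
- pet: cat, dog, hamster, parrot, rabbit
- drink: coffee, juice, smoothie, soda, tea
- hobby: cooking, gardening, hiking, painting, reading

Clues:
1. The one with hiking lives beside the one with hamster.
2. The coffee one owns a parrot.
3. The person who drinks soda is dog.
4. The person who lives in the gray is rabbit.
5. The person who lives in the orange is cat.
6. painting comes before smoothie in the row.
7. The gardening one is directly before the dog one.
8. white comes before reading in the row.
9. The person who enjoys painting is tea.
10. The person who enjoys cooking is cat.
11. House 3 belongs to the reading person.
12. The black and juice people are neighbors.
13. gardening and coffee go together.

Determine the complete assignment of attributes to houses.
Solution:

House | Color | Pet | Drink | Hobby
-----------------------------------
  1   | white | parrot | coffee | gardening
  2   | black | dog | soda | hiking
  3   | brown | hamster | juice | reading
  4   | gray | rabbit | tea | painting
  5   | orange | cat | smoothie | cooking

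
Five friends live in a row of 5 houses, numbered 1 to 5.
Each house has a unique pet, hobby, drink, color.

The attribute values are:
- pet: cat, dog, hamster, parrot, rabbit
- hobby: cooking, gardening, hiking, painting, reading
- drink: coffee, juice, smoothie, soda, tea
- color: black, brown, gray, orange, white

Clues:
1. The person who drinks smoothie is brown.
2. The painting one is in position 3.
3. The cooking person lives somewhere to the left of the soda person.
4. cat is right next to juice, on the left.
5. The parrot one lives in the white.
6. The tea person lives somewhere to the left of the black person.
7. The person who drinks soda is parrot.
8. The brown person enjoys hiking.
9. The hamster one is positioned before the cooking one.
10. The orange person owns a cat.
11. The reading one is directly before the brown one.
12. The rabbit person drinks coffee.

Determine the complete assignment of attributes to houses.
Solution:

House | Pet | Hobby | Drink | Color
-----------------------------------
  1   | rabbit | reading | coffee | gray
  2   | hamster | hiking | smoothie | brown
  3   | cat | painting | tea | orange
  4   | dog | cooking | juice | black
  5   | parrot | gardening | soda | white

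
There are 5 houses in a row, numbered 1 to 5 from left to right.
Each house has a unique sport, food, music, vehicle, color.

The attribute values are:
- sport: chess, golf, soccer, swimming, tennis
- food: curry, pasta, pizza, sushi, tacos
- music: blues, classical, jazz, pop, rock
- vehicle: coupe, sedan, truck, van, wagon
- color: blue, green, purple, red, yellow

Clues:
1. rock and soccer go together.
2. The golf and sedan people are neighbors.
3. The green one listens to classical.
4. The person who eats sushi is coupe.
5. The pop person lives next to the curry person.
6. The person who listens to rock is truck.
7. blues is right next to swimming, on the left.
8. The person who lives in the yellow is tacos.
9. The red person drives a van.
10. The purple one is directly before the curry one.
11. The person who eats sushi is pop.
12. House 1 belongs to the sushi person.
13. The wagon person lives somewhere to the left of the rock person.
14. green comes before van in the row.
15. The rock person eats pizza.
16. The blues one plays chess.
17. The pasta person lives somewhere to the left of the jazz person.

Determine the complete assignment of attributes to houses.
Solution:

House | Sport | Food | Music | Vehicle | Color
----------------------------------------------
  1   | golf | sushi | pop | coupe | purple
  2   | tennis | curry | classical | sedan | green
  3   | chess | pasta | blues | van | red
  4   | swimming | tacos | jazz | wagon | yellow
  5   | soccer | pizza | rock | truck | blue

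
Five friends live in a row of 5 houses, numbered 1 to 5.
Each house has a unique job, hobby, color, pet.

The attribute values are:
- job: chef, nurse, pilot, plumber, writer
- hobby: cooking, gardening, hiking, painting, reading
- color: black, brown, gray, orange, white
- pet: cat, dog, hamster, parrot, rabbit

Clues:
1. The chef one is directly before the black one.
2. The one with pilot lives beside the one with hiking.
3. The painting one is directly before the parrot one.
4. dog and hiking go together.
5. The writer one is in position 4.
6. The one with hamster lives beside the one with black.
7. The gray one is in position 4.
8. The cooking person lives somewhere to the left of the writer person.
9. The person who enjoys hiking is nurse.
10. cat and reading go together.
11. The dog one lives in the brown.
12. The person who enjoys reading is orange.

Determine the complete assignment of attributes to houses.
Solution:

House | Job | Hobby | Color | Pet
---------------------------------
  1   | chef | painting | white | hamster
  2   | pilot | cooking | black | parrot
  3   | nurse | hiking | brown | dog
  4   | writer | gardening | gray | rabbit
  5   | plumber | reading | orange | cat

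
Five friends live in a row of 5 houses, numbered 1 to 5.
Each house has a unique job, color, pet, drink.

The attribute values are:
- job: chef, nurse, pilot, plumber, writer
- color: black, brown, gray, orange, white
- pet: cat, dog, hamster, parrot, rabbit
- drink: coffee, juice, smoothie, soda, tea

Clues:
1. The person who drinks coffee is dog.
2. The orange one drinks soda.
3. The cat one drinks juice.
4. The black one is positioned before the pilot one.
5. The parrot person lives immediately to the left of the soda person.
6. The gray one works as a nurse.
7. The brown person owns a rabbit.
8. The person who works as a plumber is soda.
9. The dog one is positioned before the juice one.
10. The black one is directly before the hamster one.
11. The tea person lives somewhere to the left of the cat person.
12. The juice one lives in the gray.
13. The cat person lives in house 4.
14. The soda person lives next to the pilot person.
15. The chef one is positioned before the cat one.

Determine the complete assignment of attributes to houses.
Solution:

House | Job | Color | Pet | Drink
---------------------------------
  1   | chef | black | parrot | tea
  2   | plumber | orange | hamster | soda
  3   | pilot | white | dog | coffee
  4   | nurse | gray | cat | juice
  5   | writer | brown | rabbit | smoothie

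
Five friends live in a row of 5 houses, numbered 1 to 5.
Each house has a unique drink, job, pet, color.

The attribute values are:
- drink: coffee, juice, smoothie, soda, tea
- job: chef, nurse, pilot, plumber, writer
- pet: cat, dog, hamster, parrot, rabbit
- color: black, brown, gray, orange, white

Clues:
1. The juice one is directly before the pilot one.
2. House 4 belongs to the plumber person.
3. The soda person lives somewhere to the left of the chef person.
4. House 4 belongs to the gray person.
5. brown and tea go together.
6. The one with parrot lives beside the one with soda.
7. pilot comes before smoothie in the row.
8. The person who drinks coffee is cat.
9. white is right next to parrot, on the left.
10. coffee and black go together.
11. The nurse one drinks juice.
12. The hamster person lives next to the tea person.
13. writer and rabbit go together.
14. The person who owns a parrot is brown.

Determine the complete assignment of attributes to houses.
Solution:

House | Drink | Job | Pet | Color
---------------------------------
  1   | juice | nurse | hamster | white
  2   | tea | pilot | parrot | brown
  3   | soda | writer | rabbit | orange
  4   | smoothie | plumber | dog | gray
  5   | coffee | chef | cat | black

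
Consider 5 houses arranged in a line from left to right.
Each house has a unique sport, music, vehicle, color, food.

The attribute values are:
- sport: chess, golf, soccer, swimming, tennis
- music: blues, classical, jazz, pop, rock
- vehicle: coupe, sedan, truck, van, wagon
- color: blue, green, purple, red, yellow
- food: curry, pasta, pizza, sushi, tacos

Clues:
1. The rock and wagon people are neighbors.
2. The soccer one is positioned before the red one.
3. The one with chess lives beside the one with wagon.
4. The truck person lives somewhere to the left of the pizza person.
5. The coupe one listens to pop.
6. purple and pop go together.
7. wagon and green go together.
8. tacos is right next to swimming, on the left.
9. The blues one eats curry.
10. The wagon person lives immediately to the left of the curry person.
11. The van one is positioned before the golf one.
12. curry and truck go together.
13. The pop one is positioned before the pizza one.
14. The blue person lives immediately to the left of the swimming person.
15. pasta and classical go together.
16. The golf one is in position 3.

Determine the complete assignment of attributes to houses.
Solution:

House | Sport | Music | Vehicle | Color | Food
----------------------------------------------
  1   | chess | rock | van | blue | tacos
  2   | swimming | classical | wagon | green | pasta
  3   | golf | blues | truck | yellow | curry
  4   | soccer | pop | coupe | purple | sushi
  5   | tennis | jazz | sedan | red | pizza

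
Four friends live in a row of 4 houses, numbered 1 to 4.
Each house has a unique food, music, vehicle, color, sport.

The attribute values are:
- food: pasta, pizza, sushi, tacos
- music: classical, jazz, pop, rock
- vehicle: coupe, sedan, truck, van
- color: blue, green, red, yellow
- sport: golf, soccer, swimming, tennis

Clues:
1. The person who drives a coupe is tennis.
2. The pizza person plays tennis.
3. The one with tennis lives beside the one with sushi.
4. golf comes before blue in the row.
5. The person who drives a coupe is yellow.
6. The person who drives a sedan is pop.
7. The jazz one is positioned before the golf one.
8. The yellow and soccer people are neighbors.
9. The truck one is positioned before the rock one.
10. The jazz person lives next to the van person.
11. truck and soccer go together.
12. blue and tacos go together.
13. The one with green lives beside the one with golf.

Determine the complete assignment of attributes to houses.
Solution:

House | Food | Music | Vehicle | Color | Sport
----------------------------------------------
  1   | pizza | classical | coupe | yellow | tennis
  2   | sushi | jazz | truck | green | soccer
  3   | pasta | rock | van | red | golf
  4   | tacos | pop | sedan | blue | swimming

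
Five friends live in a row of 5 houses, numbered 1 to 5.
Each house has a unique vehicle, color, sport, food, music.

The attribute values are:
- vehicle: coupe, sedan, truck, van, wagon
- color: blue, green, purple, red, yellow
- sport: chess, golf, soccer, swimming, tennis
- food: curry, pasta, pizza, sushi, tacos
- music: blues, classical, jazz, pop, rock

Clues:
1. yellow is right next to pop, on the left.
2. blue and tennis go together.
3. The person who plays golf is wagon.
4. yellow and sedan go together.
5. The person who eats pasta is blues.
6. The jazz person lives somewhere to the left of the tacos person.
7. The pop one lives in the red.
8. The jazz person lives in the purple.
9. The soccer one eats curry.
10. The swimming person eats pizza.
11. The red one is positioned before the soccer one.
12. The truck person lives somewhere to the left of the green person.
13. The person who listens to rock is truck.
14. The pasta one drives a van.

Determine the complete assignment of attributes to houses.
Solution:

House | Vehicle | Color | Sport | Food | Music
----------------------------------------------
  1   | sedan | yellow | swimming | pizza | classical
  2   | wagon | red | golf | sushi | pop
  3   | coupe | purple | soccer | curry | jazz
  4   | truck | blue | tennis | tacos | rock
  5   | van | green | chess | pasta | blues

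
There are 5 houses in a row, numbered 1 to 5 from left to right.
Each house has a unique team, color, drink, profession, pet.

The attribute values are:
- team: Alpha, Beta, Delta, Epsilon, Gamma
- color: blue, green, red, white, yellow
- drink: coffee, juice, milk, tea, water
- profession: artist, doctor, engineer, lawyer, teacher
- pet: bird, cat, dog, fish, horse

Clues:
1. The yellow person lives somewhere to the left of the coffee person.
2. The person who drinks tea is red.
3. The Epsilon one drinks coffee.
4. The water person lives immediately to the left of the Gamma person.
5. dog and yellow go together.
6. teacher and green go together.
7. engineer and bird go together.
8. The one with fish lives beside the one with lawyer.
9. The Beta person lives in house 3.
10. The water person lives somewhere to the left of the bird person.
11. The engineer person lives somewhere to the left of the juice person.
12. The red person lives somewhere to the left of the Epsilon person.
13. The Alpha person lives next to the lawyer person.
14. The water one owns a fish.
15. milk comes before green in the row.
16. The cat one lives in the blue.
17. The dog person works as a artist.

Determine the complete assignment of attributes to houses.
Solution:

House | Team | Color | Drink | Profession | Pet
-----------------------------------------------
  1   | Alpha | white | water | doctor | fish
  2   | Gamma | blue | milk | lawyer | cat
  3   | Beta | red | tea | engineer | bird
  4   | Delta | yellow | juice | artist | dog
  5   | Epsilon | green | coffee | teacher | horse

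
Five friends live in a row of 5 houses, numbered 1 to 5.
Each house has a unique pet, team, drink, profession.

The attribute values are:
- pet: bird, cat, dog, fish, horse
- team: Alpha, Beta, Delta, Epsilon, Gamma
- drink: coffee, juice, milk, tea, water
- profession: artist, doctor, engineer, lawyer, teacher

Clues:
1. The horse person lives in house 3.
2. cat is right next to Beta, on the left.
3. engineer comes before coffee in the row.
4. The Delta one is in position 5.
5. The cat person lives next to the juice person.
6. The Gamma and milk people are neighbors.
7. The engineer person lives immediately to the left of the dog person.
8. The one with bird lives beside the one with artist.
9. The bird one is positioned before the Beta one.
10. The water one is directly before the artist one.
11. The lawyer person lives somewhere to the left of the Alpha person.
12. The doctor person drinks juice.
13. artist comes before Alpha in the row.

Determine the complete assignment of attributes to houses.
Solution:

House | Pet | Team | Drink | Profession
---------------------------------------
  1   | bird | Gamma | water | lawyer
  2   | cat | Epsilon | milk | artist
  3   | horse | Beta | juice | doctor
  4   | fish | Alpha | tea | engineer
  5   | dog | Delta | coffee | teacher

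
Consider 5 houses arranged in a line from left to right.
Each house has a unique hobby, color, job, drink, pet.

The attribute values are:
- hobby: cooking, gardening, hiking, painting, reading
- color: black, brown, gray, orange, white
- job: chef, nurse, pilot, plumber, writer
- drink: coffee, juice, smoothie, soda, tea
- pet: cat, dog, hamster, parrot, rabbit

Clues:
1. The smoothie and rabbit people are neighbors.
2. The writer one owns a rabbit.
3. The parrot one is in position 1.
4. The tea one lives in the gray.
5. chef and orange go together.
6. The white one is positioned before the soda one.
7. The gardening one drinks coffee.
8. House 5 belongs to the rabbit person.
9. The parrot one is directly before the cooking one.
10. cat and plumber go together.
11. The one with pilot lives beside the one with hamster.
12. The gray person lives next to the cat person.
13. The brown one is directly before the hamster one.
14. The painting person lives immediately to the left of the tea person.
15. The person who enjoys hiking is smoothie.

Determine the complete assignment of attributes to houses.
Solution:

House | Hobby | Color | Job | Drink | Pet
-----------------------------------------
  1   | painting | brown | pilot | juice | parrot
  2   | cooking | gray | nurse | tea | hamster
  3   | gardening | white | plumber | coffee | cat
  4   | hiking | orange | chef | smoothie | dog
  5   | reading | black | writer | soda | rabbit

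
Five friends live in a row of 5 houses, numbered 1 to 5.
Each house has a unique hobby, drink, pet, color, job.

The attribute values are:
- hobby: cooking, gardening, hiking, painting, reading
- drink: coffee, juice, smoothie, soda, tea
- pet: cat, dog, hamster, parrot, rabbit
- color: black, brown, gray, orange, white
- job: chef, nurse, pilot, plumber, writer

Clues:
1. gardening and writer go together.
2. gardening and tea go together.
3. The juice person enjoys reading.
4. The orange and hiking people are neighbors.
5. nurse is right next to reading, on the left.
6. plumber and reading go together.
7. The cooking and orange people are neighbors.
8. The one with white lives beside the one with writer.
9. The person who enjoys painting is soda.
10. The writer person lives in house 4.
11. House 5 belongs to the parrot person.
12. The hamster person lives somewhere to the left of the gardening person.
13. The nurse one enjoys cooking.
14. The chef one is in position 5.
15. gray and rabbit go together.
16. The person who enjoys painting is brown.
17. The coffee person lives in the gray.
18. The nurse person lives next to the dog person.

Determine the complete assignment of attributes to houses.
Solution:

House | Hobby | Drink | Pet | Color | Job
-----------------------------------------
  1   | cooking | coffee | rabbit | gray | nurse
  2   | reading | juice | dog | orange | plumber
  3   | hiking | smoothie | hamster | white | pilot
  4   | gardening | tea | cat | black | writer
  5   | painting | soda | parrot | brown | chef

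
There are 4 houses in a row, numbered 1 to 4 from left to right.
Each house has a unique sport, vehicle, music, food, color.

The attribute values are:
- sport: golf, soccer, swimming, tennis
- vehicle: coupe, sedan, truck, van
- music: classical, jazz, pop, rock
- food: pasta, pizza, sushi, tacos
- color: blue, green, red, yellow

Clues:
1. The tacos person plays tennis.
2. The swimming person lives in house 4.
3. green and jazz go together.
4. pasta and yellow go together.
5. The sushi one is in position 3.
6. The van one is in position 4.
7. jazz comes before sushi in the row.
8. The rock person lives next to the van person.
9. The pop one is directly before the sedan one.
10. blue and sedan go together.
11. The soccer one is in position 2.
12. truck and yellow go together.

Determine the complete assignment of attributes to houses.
Solution:

House | Sport | Vehicle | Music | Food | Color
----------------------------------------------
  1   | tennis | coupe | jazz | tacos | green
  2   | soccer | truck | pop | pasta | yellow
  3   | golf | sedan | rock | sushi | blue
  4   | swimming | van | classical | pizza | red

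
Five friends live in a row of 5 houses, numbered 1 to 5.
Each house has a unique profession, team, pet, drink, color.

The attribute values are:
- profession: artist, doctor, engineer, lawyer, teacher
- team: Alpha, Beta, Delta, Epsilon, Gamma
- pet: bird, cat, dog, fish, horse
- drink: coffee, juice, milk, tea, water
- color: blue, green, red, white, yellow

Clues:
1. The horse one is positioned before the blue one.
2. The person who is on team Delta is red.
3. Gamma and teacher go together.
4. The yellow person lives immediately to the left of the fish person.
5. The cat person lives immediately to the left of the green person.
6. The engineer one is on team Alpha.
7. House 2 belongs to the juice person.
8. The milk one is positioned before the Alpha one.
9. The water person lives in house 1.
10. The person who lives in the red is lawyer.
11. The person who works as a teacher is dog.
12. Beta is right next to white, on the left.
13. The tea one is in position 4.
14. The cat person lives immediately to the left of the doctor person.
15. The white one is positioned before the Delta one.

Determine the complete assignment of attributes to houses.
Solution:

House | Profession | Team | Pet | Drink | Color
-----------------------------------------------
  1   | artist | Epsilon | cat | water | yellow
  2   | doctor | Beta | fish | juice | green
  3   | teacher | Gamma | dog | milk | white
  4   | lawyer | Delta | horse | tea | red
  5   | engineer | Alpha | bird | coffee | blue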